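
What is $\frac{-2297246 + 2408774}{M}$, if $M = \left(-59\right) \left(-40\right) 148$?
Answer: $\frac{13941}{43660} \approx 0.31931$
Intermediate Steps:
$M = 349280$ ($M = 2360 \cdot 148 = 349280$)
$\frac{-2297246 + 2408774}{M} = \frac{-2297246 + 2408774}{349280} = 111528 \cdot \frac{1}{349280} = \frac{13941}{43660}$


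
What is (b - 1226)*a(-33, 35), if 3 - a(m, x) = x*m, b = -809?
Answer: -2356530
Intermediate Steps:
a(m, x) = 3 - m*x (a(m, x) = 3 - x*m = 3 - m*x)
(b - 1226)*a(-33, 35) = (-809 - 1226)*(3 - 1*(-33)*35) = -2035*(3 + 1155) = -2035*1158 = -2356530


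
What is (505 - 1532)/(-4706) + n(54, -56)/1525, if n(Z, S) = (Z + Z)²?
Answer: 4342843/552050 ≈ 7.8668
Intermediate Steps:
n(Z, S) = 4*Z² (n(Z, S) = (2*Z)² = 4*Z²)
(505 - 1532)/(-4706) + n(54, -56)/1525 = (505 - 1532)/(-4706) + (4*54²)/1525 = -1027*(-1/4706) + (4*2916)*(1/1525) = 79/362 + 11664*(1/1525) = 79/362 + 11664/1525 = 4342843/552050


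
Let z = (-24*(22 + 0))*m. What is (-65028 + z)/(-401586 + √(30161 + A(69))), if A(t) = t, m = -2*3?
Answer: 12421054980/80635642583 + 30930*√30230/80635642583 ≈ 0.15411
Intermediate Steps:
m = -6
z = 3168 (z = -24*(22 + 0)*(-6) = -24*22*(-6) = -528*(-6) = 3168)
(-65028 + z)/(-401586 + √(30161 + A(69))) = (-65028 + 3168)/(-401586 + √(30161 + 69)) = -61860/(-401586 + √30230)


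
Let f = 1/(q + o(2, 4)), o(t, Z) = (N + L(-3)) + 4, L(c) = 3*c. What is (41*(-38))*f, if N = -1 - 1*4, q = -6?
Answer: 779/8 ≈ 97.375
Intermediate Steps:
N = -5 (N = -1 - 4 = -5)
o(t, Z) = -10 (o(t, Z) = (-5 + 3*(-3)) + 4 = (-5 - 9) + 4 = -14 + 4 = -10)
f = -1/16 (f = 1/(-6 - 10) = 1/(-16) = -1/16 ≈ -0.062500)
(41*(-38))*f = (41*(-38))*(-1/16) = -1558*(-1/16) = 779/8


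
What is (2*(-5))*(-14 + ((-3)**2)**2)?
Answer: -670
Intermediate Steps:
(2*(-5))*(-14 + ((-3)**2)**2) = -10*(-14 + 9**2) = -10*(-14 + 81) = -10*67 = -670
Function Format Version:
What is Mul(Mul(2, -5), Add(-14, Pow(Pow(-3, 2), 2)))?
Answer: -670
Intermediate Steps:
Mul(Mul(2, -5), Add(-14, Pow(Pow(-3, 2), 2))) = Mul(-10, Add(-14, Pow(9, 2))) = Mul(-10, Add(-14, 81)) = Mul(-10, 67) = -670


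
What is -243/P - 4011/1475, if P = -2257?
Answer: -8694402/3329075 ≈ -2.6117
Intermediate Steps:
-243/P - 4011/1475 = -243/(-2257) - 4011/1475 = -243*(-1/2257) - 4011*1/1475 = 243/2257 - 4011/1475 = -8694402/3329075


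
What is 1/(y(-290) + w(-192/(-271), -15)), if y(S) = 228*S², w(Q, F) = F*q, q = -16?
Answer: 1/19175040 ≈ 5.2151e-8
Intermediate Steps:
w(Q, F) = -16*F (w(Q, F) = F*(-16) = -16*F)
1/(y(-290) + w(-192/(-271), -15)) = 1/(228*(-290)² - 16*(-15)) = 1/(228*84100 + 240) = 1/(19174800 + 240) = 1/19175040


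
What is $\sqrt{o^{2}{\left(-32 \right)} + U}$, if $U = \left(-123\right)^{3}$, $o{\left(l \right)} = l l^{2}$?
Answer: $\sqrt{1071880957} \approx 32740.0$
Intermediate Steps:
$o{\left(l \right)} = l^{3}$
$U = -1860867$
$\sqrt{o^{2}{\left(-32 \right)} + U} = \sqrt{\left(\left(-32\right)^{3}\right)^{2} - 1860867} = \sqrt{\left(-32768\right)^{2} - 1860867} = \sqrt{1073741824 - 1860867} = \sqrt{1071880957}$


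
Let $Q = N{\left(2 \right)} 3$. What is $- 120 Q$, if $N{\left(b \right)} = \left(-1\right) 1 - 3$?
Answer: $1440$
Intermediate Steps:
$N{\left(b \right)} = -4$ ($N{\left(b \right)} = -1 - 3 = -4$)
$Q = -12$ ($Q = \left(-4\right) 3 = -12$)
$- 120 Q = \left(-120\right) \left(-12\right) = 1440$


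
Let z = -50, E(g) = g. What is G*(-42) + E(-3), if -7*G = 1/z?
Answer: -78/25 ≈ -3.1200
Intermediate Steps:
G = 1/350 (G = -⅐/(-50) = -⅐*(-1/50) = 1/350 ≈ 0.0028571)
G*(-42) + E(-3) = (1/350)*(-42) - 3 = -3/25 - 3 = -78/25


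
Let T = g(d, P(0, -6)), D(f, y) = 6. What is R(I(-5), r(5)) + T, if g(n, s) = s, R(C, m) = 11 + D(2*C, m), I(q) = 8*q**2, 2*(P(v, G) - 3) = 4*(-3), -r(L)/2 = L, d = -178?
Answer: 14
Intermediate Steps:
r(L) = -2*L
P(v, G) = -3 (P(v, G) = 3 + (4*(-3))/2 = 3 + (1/2)*(-12) = 3 - 6 = -3)
R(C, m) = 17 (R(C, m) = 11 + 6 = 17)
T = -3
R(I(-5), r(5)) + T = 17 - 3 = 14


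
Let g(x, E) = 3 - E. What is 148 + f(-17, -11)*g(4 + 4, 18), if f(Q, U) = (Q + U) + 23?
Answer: 223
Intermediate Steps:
f(Q, U) = 23 + Q + U
148 + f(-17, -11)*g(4 + 4, 18) = 148 + (23 - 17 - 11)*(3 - 1*18) = 148 - 5*(3 - 18) = 148 - 5*(-15) = 148 + 75 = 223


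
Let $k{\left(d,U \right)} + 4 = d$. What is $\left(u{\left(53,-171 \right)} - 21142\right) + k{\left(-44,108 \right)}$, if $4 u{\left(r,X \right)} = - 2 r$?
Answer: $- \frac{42433}{2} \approx -21217.0$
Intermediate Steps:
$k{\left(d,U \right)} = -4 + d$
$u{\left(r,X \right)} = - \frac{r}{2}$ ($u{\left(r,X \right)} = \frac{\left(-2\right) r}{4} = - \frac{r}{2}$)
$\left(u{\left(53,-171 \right)} - 21142\right) + k{\left(-44,108 \right)} = \left(\left(- \frac{1}{2}\right) 53 - 21142\right) - 48 = \left(- \frac{53}{2} - 21142\right) - 48 = - \frac{42337}{2} - 48 = - \frac{42433}{2}$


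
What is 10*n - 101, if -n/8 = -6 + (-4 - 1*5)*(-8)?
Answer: -5381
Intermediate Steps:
n = -528 (n = -8*(-6 + (-4 - 1*5)*(-8)) = -8*(-6 + (-4 - 5)*(-8)) = -8*(-6 - 9*(-8)) = -8*(-6 + 72) = -8*66 = -528)
10*n - 101 = 10*(-528) - 101 = -5280 - 101 = -5381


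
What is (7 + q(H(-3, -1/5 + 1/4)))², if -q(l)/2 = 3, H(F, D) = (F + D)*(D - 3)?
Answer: 1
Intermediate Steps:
H(F, D) = (-3 + D)*(D + F) (H(F, D) = (D + F)*(-3 + D) = (-3 + D)*(D + F))
q(l) = -6 (q(l) = -2*3 = -6)
(7 + q(H(-3, -1/5 + 1/4)))² = (7 - 6)² = 1² = 1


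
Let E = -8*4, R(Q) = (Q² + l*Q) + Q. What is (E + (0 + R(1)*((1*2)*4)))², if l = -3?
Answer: 1600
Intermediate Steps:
R(Q) = Q² - 2*Q (R(Q) = (Q² - 3*Q) + Q = Q² - 2*Q)
E = -32
(E + (0 + R(1)*((1*2)*4)))² = (-32 + (0 + (1*(-2 + 1))*((1*2)*4)))² = (-32 + (0 + (1*(-1))*(2*4)))² = (-32 + (0 - 1*8))² = (-32 + (0 - 8))² = (-32 - 8)² = (-40)² = 1600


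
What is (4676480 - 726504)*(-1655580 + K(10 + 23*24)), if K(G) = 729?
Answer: -6536621733576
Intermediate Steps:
(4676480 - 726504)*(-1655580 + K(10 + 23*24)) = (4676480 - 726504)*(-1655580 + 729) = 3949976*(-1654851) = -6536621733576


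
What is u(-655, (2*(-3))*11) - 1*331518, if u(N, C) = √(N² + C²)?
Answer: -331518 + √433381 ≈ -3.3086e+5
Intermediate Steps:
u(N, C) = √(C² + N²)
u(-655, (2*(-3))*11) - 1*331518 = √(((2*(-3))*11)² + (-655)²) - 1*331518 = √((-6*11)² + 429025) - 331518 = √((-66)² + 429025) - 331518 = √(4356 + 429025) - 331518 = √433381 - 331518 = -331518 + √433381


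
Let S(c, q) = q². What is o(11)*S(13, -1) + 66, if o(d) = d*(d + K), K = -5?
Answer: 132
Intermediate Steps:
o(d) = d*(-5 + d) (o(d) = d*(d - 5) = d*(-5 + d))
o(11)*S(13, -1) + 66 = (11*(-5 + 11))*(-1)² + 66 = (11*6)*1 + 66 = 66*1 + 66 = 66 + 66 = 132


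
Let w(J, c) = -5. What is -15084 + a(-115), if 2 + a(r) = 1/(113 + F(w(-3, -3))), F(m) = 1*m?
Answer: -1629287/108 ≈ -15086.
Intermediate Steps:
F(m) = m
a(r) = -215/108 (a(r) = -2 + 1/(113 - 5) = -2 + 1/108 = -215/108)
-15084 + a(-115) = -15084 - 215/108 = -1629287/108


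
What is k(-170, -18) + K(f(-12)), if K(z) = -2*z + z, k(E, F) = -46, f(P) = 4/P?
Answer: -137/3 ≈ -45.667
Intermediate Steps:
K(z) = -z
k(-170, -18) + K(f(-12)) = -46 - 4/(-12) = -46 - 4*(-1)/12 = -46 - 1*(-1/3) = -46 + 1/3 = -137/3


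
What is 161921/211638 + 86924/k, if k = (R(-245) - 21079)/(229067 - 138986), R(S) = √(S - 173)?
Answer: (-1657164633089713*I + 161921*√418)/(211638*(√418 + 21079*I)) ≈ -3.7147e+5 - 360.3*I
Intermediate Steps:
R(S) = √(-173 + S)
k = -21079/90081 + I*√418/90081 (k = (√(-173 - 245) - 21079)/(229067 - 138986) = (√(-418) - 21079)/90081 = (I*√418 - 21079)*(1/90081) = (-21079 + I*√418)*(1/90081) = -21079/90081 + I*√418/90081 ≈ -0.234 + 0.00022696*I)
161921/211638 + 86924/k = 161921/211638 + 86924/(-21079/90081 + I*√418/90081)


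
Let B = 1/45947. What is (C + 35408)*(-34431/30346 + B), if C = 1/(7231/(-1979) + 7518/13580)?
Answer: -166679114179990350603/4149004360660357 ≈ -40173.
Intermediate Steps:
C = -1919630/5951347 (C = 1/(7231*(-1/1979) + 7518*(1/13580)) = 1/(-7231/1979 + 537/970) = 1/(-5951347/1919630) = -1919630/5951347 ≈ -0.32255)
B = 1/45947 ≈ 2.1764e-5
(C + 35408)*(-34431/30346 + B) = (-1919630/5951347 + 35408)*(-34431/30346 + 1/45947) = 210723374946*(-34431*1/30346 + 1/45947)/5951347 = 210723374946*(-34431/30346 + 1/45947)/5951347 = (210723374946/5951347)*(-1581970811/1394307662) = -166679114179990350603/4149004360660357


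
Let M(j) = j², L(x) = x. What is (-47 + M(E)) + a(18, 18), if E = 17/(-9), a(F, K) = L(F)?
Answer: -2060/81 ≈ -25.432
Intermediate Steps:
a(F, K) = F
E = -17/9 (E = 17*(-⅑) = -17/9 ≈ -1.8889)
(-47 + M(E)) + a(18, 18) = (-47 + (-17/9)²) + 18 = (-47 + 289/81) + 18 = -3518/81 + 18 = -2060/81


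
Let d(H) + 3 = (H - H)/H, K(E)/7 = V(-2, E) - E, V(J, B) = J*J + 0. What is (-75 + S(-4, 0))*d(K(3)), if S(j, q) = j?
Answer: 237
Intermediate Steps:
V(J, B) = J**2 (V(J, B) = J**2 + 0 = J**2)
K(E) = 28 - 7*E (K(E) = 7*((-2)**2 - E) = 7*(4 - E) = 28 - 7*E)
d(H) = -3 (d(H) = -3 + (H - H)/H = -3 + 0/H = -3 + 0 = -3)
(-75 + S(-4, 0))*d(K(3)) = (-75 - 4)*(-3) = -79*(-3) = 237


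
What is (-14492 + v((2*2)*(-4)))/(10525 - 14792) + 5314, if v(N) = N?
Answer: 22689346/4267 ≈ 5317.4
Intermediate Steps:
(-14492 + v((2*2)*(-4)))/(10525 - 14792) + 5314 = (-14492 + (2*2)*(-4))/(10525 - 14792) + 5314 = (-14492 + 4*(-4))/(-4267) + 5314 = (-14492 - 16)*(-1/4267) + 5314 = -14508*(-1/4267) + 5314 = 14508/4267 + 5314 = 22689346/4267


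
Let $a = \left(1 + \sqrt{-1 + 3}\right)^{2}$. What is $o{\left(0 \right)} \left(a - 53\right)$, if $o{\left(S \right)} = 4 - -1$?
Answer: $-250 + 10 \sqrt{2} \approx -235.86$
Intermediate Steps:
$o{\left(S \right)} = 5$ ($o{\left(S \right)} = 4 + 1 = 5$)
$a = \left(1 + \sqrt{2}\right)^{2} \approx 5.8284$
$o{\left(0 \right)} \left(a - 53\right) = 5 \left(\left(1 + \sqrt{2}\right)^{2} - 53\right) = 5 \left(-53 + \left(1 + \sqrt{2}\right)^{2}\right) = -265 + 5 \left(1 + \sqrt{2}\right)^{2}$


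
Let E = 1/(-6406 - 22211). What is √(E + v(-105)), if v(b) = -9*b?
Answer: 2*√193472840622/28617 ≈ 30.741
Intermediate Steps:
E = -1/28617 (E = 1/(-28617) = -1/28617 ≈ -3.4944e-5)
√(E + v(-105)) = √(-1/28617 - 9*(-105)) = √(-1/28617 + 945) = √(27043064/28617) = 2*√193472840622/28617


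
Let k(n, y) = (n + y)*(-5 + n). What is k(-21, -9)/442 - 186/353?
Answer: 7428/6001 ≈ 1.2378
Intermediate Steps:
k(n, y) = (-5 + n)*(n + y)
k(-21, -9)/442 - 186/353 = ((-21)**2 - 5*(-21) - 5*(-9) - 21*(-9))/442 - 186/353 = (441 + 105 + 45 + 189)*(1/442) - 186*1/353 = 780*(1/442) - 186/353 = 30/17 - 186/353 = 7428/6001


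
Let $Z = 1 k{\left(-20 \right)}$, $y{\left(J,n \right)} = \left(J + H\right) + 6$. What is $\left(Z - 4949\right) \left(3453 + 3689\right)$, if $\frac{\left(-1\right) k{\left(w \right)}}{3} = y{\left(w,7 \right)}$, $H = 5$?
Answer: $-35152924$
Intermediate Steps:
$y{\left(J,n \right)} = 11 + J$ ($y{\left(J,n \right)} = \left(J + 5\right) + 6 = \left(5 + J\right) + 6 = 11 + J$)
$k{\left(w \right)} = -33 - 3 w$ ($k{\left(w \right)} = - 3 \left(11 + w\right) = -33 - 3 w$)
$Z = 27$ ($Z = 1 \left(-33 - -60\right) = 1 \left(-33 + 60\right) = 1 \cdot 27 = 27$)
$\left(Z - 4949\right) \left(3453 + 3689\right) = \left(27 - 4949\right) \left(3453 + 3689\right) = \left(-4922\right) 7142 = -35152924$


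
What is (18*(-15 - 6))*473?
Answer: -178794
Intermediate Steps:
(18*(-15 - 6))*473 = (18*(-21))*473 = -378*473 = -178794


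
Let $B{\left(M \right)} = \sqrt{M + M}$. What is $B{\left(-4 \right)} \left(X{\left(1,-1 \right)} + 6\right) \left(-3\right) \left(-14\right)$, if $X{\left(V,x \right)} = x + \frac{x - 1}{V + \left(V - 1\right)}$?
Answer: $252 i \sqrt{2} \approx 356.38 i$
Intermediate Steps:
$B{\left(M \right)} = \sqrt{2} \sqrt{M}$ ($B{\left(M \right)} = \sqrt{2 M} = \sqrt{2} \sqrt{M}$)
$X{\left(V,x \right)} = x + \frac{-1 + x}{-1 + 2 V}$ ($X{\left(V,x \right)} = x + \frac{-1 + x}{V + \left(-1 + V\right)} = x + \frac{-1 + x}{-1 + 2 V}$)
$B{\left(-4 \right)} \left(X{\left(1,-1 \right)} + 6\right) \left(-3\right) \left(-14\right) = \sqrt{2} \sqrt{-4} \left(\frac{-1 + 2 \cdot 1 \left(-1\right)}{-1 + 2 \cdot 1} + 6\right) \left(-3\right) \left(-14\right) = \sqrt{2} \cdot 2 i \left(\frac{-1 - 2}{-1 + 2} + 6\right) \left(-3\right) \left(-14\right) = 2 i \sqrt{2} \left(1^{-1} \left(-3\right) + 6\right) \left(-3\right) \left(-14\right) = 2 i \sqrt{2} \left(1 \left(-3\right) + 6\right) \left(-3\right) \left(-14\right) = 2 i \sqrt{2} \left(-3 + 6\right) \left(-3\right) \left(-14\right) = 2 i \sqrt{2} \cdot 3 \left(-3\right) \left(-14\right) = 2 i \sqrt{2} \left(-9\right) \left(-14\right) = - 18 i \sqrt{2} \left(-14\right) = 252 i \sqrt{2}$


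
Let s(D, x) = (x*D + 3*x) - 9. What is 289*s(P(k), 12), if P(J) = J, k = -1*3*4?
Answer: -33813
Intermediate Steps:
k = -12 (k = -3*4 = -12)
s(D, x) = -9 + 3*x + D*x (s(D, x) = (D*x + 3*x) - 9 = (3*x + D*x) - 9 = -9 + 3*x + D*x)
289*s(P(k), 12) = 289*(-9 + 3*12 - 12*12) = 289*(-9 + 36 - 144) = 289*(-117) = -33813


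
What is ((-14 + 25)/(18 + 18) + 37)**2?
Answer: 1803649/1296 ≈ 1391.7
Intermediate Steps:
((-14 + 25)/(18 + 18) + 37)**2 = (11/36 + 37)**2 = (1343/36)**2 = 1803649/1296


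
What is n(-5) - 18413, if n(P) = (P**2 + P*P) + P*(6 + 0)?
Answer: -18393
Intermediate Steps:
n(P) = 2*P**2 + 6*P (n(P) = (P**2 + P**2) + P*6 = 2*P**2 + 6*P)
n(-5) - 18413 = 2*(-5)*(3 - 5) - 18413 = 2*(-5)*(-2) - 18413 = 20 - 18413 = -18393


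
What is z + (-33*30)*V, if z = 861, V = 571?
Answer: -564429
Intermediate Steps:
z + (-33*30)*V = 861 - 33*30*571 = 861 - 990*571 = 861 - 565290 = -564429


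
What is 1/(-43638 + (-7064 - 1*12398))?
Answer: -1/63100 ≈ -1.5848e-5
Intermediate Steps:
1/(-43638 + (-7064 - 1*12398)) = 1/(-43638 + (-7064 - 12398)) = 1/(-43638 - 19462) = 1/(-63100) = -1/63100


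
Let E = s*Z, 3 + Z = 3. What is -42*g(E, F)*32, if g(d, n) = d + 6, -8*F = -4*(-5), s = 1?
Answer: -8064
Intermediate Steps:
Z = 0 (Z = -3 + 3 = 0)
E = 0 (E = 1*0 = 0)
F = -5/2 (F = -(-1)*(-5)/2 = -1/8*20 = -5/2 ≈ -2.5000)
g(d, n) = 6 + d
-42*g(E, F)*32 = -42*(6 + 0)*32 = -42*6*32 = -252*32 = -8064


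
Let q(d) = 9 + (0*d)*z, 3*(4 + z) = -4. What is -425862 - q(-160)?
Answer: -425871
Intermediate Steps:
z = -16/3 (z = -4 + (⅓)*(-4) = -4 - 4/3 = -16/3 ≈ -5.3333)
q(d) = 9 (q(d) = 9 + (0*d)*(-16/3) = 9 + 0*(-16/3) = 9 + 0 = 9)
-425862 - q(-160) = -425862 - 1*9 = -425862 - 9 = -425871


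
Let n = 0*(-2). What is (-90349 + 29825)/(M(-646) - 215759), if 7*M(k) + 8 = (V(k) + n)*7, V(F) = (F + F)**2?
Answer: -423668/10174527 ≈ -0.041640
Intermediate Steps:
n = 0
V(F) = 4*F**2 (V(F) = (2*F)**2 = 4*F**2)
M(k) = -8/7 + 4*k**2 (M(k) = -8/7 + ((4*k**2 + 0)*7)/7 = -8/7 + ((4*k**2)*7)/7 = -8/7 + (28*k**2)/7 = -8/7 + 4*k**2)
(-90349 + 29825)/(M(-646) - 215759) = (-90349 + 29825)/((-8/7 + 4*(-646)**2) - 215759) = -60524/((-8/7 + 4*417316) - 215759) = -60524/((-8/7 + 1669264) - 215759) = -60524/(11684840/7 - 215759) = -60524/10174527/7 = -60524*7/10174527 = -423668/10174527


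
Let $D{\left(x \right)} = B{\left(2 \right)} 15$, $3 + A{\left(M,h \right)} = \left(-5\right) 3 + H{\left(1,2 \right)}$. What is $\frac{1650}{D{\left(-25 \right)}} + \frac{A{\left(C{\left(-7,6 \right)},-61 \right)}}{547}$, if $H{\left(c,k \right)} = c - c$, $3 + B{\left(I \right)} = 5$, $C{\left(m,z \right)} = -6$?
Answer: $\frac{30067}{547} \approx 54.967$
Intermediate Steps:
$B{\left(I \right)} = 2$ ($B{\left(I \right)} = -3 + 5 = 2$)
$H{\left(c,k \right)} = 0$
$A{\left(M,h \right)} = -18$ ($A{\left(M,h \right)} = -3 + \left(\left(-5\right) 3 + 0\right) = -3 + \left(-15 + 0\right) = -3 - 15 = -18$)
$D{\left(x \right)} = 30$ ($D{\left(x \right)} = 2 \cdot 15 = 30$)
$\frac{1650}{D{\left(-25 \right)}} + \frac{A{\left(C{\left(-7,6 \right)},-61 \right)}}{547} = \frac{1650}{30} - \frac{18}{547} = 1650 \cdot \frac{1}{30} - \frac{18}{547} = 55 - \frac{18}{547} = \frac{30067}{547}$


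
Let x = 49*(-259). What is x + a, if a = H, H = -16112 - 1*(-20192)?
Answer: -8611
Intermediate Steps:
H = 4080 (H = -16112 + 20192 = 4080)
a = 4080
x = -12691
x + a = -12691 + 4080 = -8611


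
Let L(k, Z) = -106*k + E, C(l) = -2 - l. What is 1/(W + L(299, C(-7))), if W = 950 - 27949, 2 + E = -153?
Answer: -1/58848 ≈ -1.6993e-5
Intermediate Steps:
E = -155 (E = -2 - 153 = -155)
L(k, Z) = -155 - 106*k (L(k, Z) = -106*k - 155 = -155 - 106*k)
W = -26999
1/(W + L(299, C(-7))) = 1/(-26999 + (-155 - 106*299)) = 1/(-26999 + (-155 - 31694)) = 1/(-26999 - 31849) = 1/(-58848) = -1/58848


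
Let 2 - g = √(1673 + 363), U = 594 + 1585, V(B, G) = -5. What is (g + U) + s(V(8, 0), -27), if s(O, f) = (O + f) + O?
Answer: 2144 - 2*√509 ≈ 2098.9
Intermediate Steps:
s(O, f) = f + 2*O
U = 2179
g = 2 - 2*√509 (g = 2 - √(1673 + 363) = 2 - √2036 = 2 - 2*√509 ≈ -43.122)
(g + U) + s(V(8, 0), -27) = ((2 - 2*√509) + 2179) + (-27 + 2*(-5)) = (2181 - 2*√509) + (-27 - 10) = (2181 - 2*√509) - 37 = 2144 - 2*√509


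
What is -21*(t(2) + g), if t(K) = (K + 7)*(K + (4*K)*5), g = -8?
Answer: -7770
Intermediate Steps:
t(K) = 21*K*(7 + K) (t(K) = (7 + K)*(K + 20*K) = (7 + K)*(21*K) = 21*K*(7 + K))
-21*(t(2) + g) = -21*(21*2*(7 + 2) - 8) = -21*(21*2*9 - 8) = -21*(378 - 8) = -21*370 = -7770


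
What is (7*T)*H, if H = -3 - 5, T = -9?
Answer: 504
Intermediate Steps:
H = -8
(7*T)*H = (7*(-9))*(-8) = -63*(-8) = 504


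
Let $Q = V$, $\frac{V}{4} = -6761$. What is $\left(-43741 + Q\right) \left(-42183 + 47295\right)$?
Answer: $-361852920$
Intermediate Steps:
$V = -27044$ ($V = 4 \left(-6761\right) = -27044$)
$Q = -27044$
$\left(-43741 + Q\right) \left(-42183 + 47295\right) = \left(-43741 - 27044\right) \left(-42183 + 47295\right) = \left(-70785\right) 5112 = -361852920$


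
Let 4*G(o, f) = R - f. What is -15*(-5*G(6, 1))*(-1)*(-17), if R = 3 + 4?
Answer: 3825/2 ≈ 1912.5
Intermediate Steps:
R = 7
G(o, f) = 7/4 - f/4 (G(o, f) = (7 - f)/4 = 7/4 - f/4)
-15*(-5*G(6, 1))*(-1)*(-17) = -15*(-5*(7/4 - 1/4*1))*(-1)*(-17) = -15*(-5*(7/4 - 1/4))*(-1)*(-17) = -15*(-5*3/2)*(-1)*(-17) = -(-225)*(-1)/2*(-17) = -15*15/2*(-17) = -225/2*(-17) = 3825/2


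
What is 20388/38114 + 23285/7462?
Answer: 519809873/142203334 ≈ 3.6554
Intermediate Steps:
20388/38114 + 23285/7462 = 20388*(1/38114) + 23285*(1/7462) = 10194/19057 + 23285/7462 = 519809873/142203334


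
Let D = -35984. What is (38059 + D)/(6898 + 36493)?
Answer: 2075/43391 ≈ 0.047821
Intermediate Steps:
(38059 + D)/(6898 + 36493) = (38059 - 35984)/(6898 + 36493) = 2075/43391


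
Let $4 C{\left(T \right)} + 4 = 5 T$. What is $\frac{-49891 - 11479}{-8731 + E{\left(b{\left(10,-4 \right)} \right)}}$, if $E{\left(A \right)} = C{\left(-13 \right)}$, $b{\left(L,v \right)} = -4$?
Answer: $\frac{245480}{34993} \approx 7.0151$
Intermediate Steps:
$C{\left(T \right)} = -1 + \frac{5 T}{4}$
$E{\left(A \right)} = - \frac{69}{4}$ ($E{\left(A \right)} = -1 + \frac{5}{4} \left(-13\right) = -1 - \frac{65}{4} = - \frac{69}{4}$)
$\frac{-49891 - 11479}{-8731 + E{\left(b{\left(10,-4 \right)} \right)}} = \frac{-49891 - 11479}{-8731 - \frac{69}{4}} = - \frac{61370}{- \frac{34993}{4}} = \left(-61370\right) \left(- \frac{4}{34993}\right) = \frac{245480}{34993}$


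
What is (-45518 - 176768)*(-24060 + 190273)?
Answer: -36946822918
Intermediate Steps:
(-45518 - 176768)*(-24060 + 190273) = -222286*166213 = -36946822918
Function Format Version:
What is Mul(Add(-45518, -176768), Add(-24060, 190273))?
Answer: -36946822918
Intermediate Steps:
Mul(Add(-45518, -176768), Add(-24060, 190273)) = Mul(-222286, 166213) = -36946822918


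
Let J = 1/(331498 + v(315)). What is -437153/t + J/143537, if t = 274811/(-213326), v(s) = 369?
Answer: 4442272417746282137173/13090675182638569 ≈ 3.3935e+5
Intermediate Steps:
J = 1/331867 (J = 1/(331498 + 369) = 1/331867 ≈ 3.0133e-6)
t = -274811/213326 (t = 274811*(-1/213326) = -274811/213326 ≈ -1.2882)
-437153/t + J/143537 = -437153/(-274811/213326) + (1/331867)/143537 = -437153*(-213326/274811) + (1/331867)*(1/143537) = 93256100878/274811 + 1/47635193579 = 4442272417746282137173/13090675182638569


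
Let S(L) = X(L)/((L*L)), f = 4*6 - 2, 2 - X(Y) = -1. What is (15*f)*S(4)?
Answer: 495/8 ≈ 61.875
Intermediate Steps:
X(Y) = 3 (X(Y) = 2 - 1*(-1) = 2 + 1 = 3)
f = 22 (f = 24 - 2 = 22)
S(L) = 3/L² (S(L) = 3/((L*L)) = 3/(L²) = 3/L²)
(15*f)*S(4) = (15*22)*(3/4²) = 330*(3*(1/16)) = 330*(3/16) = 495/8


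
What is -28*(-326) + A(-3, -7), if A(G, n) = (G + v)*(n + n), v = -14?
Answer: 9366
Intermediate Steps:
A(G, n) = 2*n*(-14 + G) (A(G, n) = (G - 14)*(n + n) = (-14 + G)*(2*n) = 2*n*(-14 + G))
-28*(-326) + A(-3, -7) = -28*(-326) + 2*(-7)*(-14 - 3) = 9128 + 2*(-7)*(-17) = 9128 + 238 = 9366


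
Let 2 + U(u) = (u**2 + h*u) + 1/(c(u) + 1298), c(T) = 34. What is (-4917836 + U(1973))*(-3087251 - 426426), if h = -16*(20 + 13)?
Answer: 9673322122663015/1332 ≈ 7.2623e+12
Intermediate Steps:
h = -528 (h = -16*33 = -528)
U(u) = -2663/1332 + u**2 - 528*u (U(u) = -2 + ((u**2 - 528*u) + 1/(34 + 1298)) = -2 + ((u**2 - 528*u) + 1/1332) = -2 + (1/1332 + u**2 - 528*u) = -2663/1332 + u**2 - 528*u)
(-4917836 + U(1973))*(-3087251 - 426426) = (-4917836 + (-2663/1332 + 1973**2 - 528*1973))*(-3087251 - 426426) = (-4917836 + (-2663/1332 + 3892729 - 1041744))*(-3513677) = (-4917836 + 3797509357/1332)*(-3513677) = -2753048195/1332*(-3513677) = 9673322122663015/1332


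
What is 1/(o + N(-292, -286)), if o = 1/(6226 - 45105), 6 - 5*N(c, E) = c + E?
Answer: 194395/22705331 ≈ 0.0085616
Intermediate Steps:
N(c, E) = 6/5 - E/5 - c/5 (N(c, E) = 6/5 - (c + E)/5 = 6/5 - (E + c)/5 = 6/5 + (-E/5 - c/5) = 6/5 - E/5 - c/5)
o = -1/38879 (o = 1/(-38879) = -1/38879 ≈ -2.5721e-5)
1/(o + N(-292, -286)) = 1/(-1/38879 + (6/5 - 1/5*(-286) - 1/5*(-292))) = 1/(-1/38879 + (6/5 + 286/5 + 292/5)) = 1/(-1/38879 + 584/5) = 1/(22705331/194395) = 194395/22705331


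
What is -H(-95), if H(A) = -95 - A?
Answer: 0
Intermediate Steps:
-H(-95) = -(-95 - 1*(-95)) = -(-95 + 95) = -1*0 = 0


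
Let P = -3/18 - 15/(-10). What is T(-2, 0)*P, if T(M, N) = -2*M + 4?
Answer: 32/3 ≈ 10.667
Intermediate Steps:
T(M, N) = 4 - 2*M
P = 4/3 (P = -3*1/18 - 15*(-⅒) = -⅙ + 3/2 = 4/3 ≈ 1.3333)
T(-2, 0)*P = (4 - 2*(-2))*(4/3) = (4 + 4)*(4/3) = 8*(4/3) = 32/3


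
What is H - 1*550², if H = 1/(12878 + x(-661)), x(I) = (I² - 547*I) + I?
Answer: -245238262499/810705 ≈ -3.0250e+5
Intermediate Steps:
x(I) = I² - 546*I
H = 1/810705 (H = 1/(12878 - 661*(-546 - 661)) = 1/(12878 - 661*(-1207)) = 1/(12878 + 797827) = 1/810705 ≈ 1.2335e-6)
H - 1*550² = 1/810705 - 1*550² = 1/810705 - 1*302500 = 1/810705 - 302500 = -245238262499/810705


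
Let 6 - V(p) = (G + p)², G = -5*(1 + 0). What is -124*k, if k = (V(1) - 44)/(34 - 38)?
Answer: -1674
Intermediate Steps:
G = -5 (G = -5*1 = -5)
V(p) = 6 - (-5 + p)²
k = 27/2 (k = ((6 - (-5 + 1)²) - 44)/(34 - 38) = ((6 - 1*(-4)²) - 44)/(-4) = ((6 - 1*16) - 44)*(-¼) = ((6 - 16) - 44)*(-¼) = (-10 - 44)*(-¼) = -54*(-¼) = 27/2 ≈ 13.500)
-124*k = -124*27/2 = -1674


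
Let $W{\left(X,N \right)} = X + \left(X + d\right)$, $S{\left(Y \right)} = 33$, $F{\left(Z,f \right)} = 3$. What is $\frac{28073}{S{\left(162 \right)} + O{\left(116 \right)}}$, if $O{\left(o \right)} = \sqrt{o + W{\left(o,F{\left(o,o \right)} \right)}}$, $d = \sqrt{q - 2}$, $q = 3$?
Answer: $\frac{926409}{740} - \frac{28073 \sqrt{349}}{740} \approx 543.19$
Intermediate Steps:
$d = 1$ ($d = \sqrt{3 - 2} = \sqrt{1} = 1$)
$W{\left(X,N \right)} = 1 + 2 X$ ($W{\left(X,N \right)} = X + \left(X + 1\right) = X + \left(1 + X\right) = 1 + 2 X$)
$O{\left(o \right)} = \sqrt{1 + 3 o}$ ($O{\left(o \right)} = \sqrt{o + \left(1 + 2 o\right)} = \sqrt{1 + 3 o}$)
$\frac{28073}{S{\left(162 \right)} + O{\left(116 \right)}} = \frac{28073}{33 + \sqrt{1 + 3 \cdot 116}} = \frac{28073}{33 + \sqrt{1 + 348}} = \frac{28073}{33 + \sqrt{349}}$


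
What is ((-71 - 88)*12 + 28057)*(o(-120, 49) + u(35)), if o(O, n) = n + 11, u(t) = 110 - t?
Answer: 3530115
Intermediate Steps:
o(O, n) = 11 + n
((-71 - 88)*12 + 28057)*(o(-120, 49) + u(35)) = ((-71 - 88)*12 + 28057)*((11 + 49) + (110 - 1*35)) = (-159*12 + 28057)*(60 + (110 - 35)) = (-1908 + 28057)*(60 + 75) = 26149*135 = 3530115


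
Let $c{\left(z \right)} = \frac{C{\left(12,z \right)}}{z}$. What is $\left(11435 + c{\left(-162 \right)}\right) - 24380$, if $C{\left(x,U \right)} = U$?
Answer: $-12944$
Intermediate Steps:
$c{\left(z \right)} = 1$ ($c{\left(z \right)} = \frac{z}{z} = 1$)
$\left(11435 + c{\left(-162 \right)}\right) - 24380 = \left(11435 + 1\right) - 24380 = 11436 - 24380 = -12944$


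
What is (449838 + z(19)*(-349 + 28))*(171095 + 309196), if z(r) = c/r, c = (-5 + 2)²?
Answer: 4103622153603/19 ≈ 2.1598e+11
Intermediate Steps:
c = 9 (c = (-3)² = 9)
z(r) = 9/r
(449838 + z(19)*(-349 + 28))*(171095 + 309196) = (449838 + (9/19)*(-349 + 28))*(171095 + 309196) = (449838 + (9*(1/19))*(-321))*480291 = (449838 + (9/19)*(-321))*480291 = (449838 - 2889/19)*480291 = (8544033/19)*480291 = 4103622153603/19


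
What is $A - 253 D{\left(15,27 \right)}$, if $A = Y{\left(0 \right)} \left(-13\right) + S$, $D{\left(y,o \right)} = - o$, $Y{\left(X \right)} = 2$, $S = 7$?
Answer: $6812$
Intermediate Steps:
$A = -19$ ($A = 2 \left(-13\right) + 7 = -26 + 7 = -19$)
$A - 253 D{\left(15,27 \right)} = -19 - 253 \left(\left(-1\right) 27\right) = -19 - -6831 = -19 + 6831 = 6812$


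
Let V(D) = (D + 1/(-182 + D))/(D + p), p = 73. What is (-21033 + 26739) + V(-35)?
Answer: 23522040/4123 ≈ 5705.1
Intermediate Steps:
V(D) = (D + 1/(-182 + D))/(73 + D) (V(D) = (D + 1/(-182 + D))/(D + 73) = (D + 1/(-182 + D))/(73 + D))
(-21033 + 26739) + V(-35) = (-21033 + 26739) + (1 + (-35)² - 182*(-35))/(-13286 + (-35)² - 109*(-35)) = 5706 + (1 + 1225 + 6370)/(-13286 + 1225 + 3815) = 5706 + 7596/(-8246) = 5706 - 1/8246*7596 = 5706 - 3798/4123 = 23522040/4123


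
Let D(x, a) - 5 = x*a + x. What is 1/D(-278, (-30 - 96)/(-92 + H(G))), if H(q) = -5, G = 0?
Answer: -97/61509 ≈ -0.0015770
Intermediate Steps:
D(x, a) = 5 + x + a*x (D(x, a) = 5 + (x*a + x) = 5 + (a*x + x) = 5 + (x + a*x) = 5 + x + a*x)
1/D(-278, (-30 - 96)/(-92 + H(G))) = 1/(5 - 278 + ((-30 - 96)/(-92 - 5))*(-278)) = 1/(5 - 278 - 126/(-97)*(-278)) = 1/(5 - 278 - 126*(-1/97)*(-278)) = 1/(5 - 278 + (126/97)*(-278)) = 1/(5 - 278 - 35028/97) = 1/(-61509/97) = -97/61509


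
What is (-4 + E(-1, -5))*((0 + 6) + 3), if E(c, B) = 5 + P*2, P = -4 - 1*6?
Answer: -171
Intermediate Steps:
P = -10 (P = -4 - 6 = -10)
E(c, B) = -15 (E(c, B) = 5 - 10*2 = 5 - 20 = -15)
(-4 + E(-1, -5))*((0 + 6) + 3) = (-4 - 15)*((0 + 6) + 3) = -19*(6 + 3) = -19*9 = -171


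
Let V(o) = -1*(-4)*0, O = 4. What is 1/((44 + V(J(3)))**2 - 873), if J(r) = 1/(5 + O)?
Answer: 1/1063 ≈ 0.00094073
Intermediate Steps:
J(r) = 1/9 (J(r) = 1/(5 + 4) = 1/9)
V(o) = 0 (V(o) = 4*0 = 0)
1/((44 + V(J(3)))**2 - 873) = 1/((44 + 0)**2 - 873) = 1/(44**2 - 873) = 1/(1936 - 873) = 1/1063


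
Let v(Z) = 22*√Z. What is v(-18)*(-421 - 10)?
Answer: -28446*I*√2 ≈ -40229.0*I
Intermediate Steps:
v(-18)*(-421 - 10) = (22*√(-18))*(-421 - 10) = (22*(3*I*√2))*(-431) = (66*I*√2)*(-431) = -28446*I*√2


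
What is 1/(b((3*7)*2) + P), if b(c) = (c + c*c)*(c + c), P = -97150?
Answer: 1/54554 ≈ 1.8330e-5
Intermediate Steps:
b(c) = 2*c*(c + c²) (b(c) = (c + c²)*(2*c) = 2*c*(c + c²))
1/(b((3*7)*2) + P) = 1/(2*((3*7)*2)²*(1 + (3*7)*2) - 97150) = 1/(2*(21*2)²*(1 + 21*2) - 97150) = 1/(2*42²*(1 + 42) - 97150) = 1/(2*1764*43 - 97150) = 1/(151704 - 97150) = 1/54554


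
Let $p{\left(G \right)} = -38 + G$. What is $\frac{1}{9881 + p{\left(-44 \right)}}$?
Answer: $\frac{1}{9799} \approx 0.00010205$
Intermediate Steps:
$\frac{1}{9881 + p{\left(-44 \right)}} = \frac{1}{9881 - 82} = \frac{1}{9799}$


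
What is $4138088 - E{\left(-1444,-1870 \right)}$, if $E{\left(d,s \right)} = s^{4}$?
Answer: $-12228305471912$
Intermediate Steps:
$4138088 - E{\left(-1444,-1870 \right)} = 4138088 - \left(-1870\right)^{4} = 4138088 - 12228309610000 = -12228305471912$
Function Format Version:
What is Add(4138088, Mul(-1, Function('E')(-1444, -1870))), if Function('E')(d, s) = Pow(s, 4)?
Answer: -12228305471912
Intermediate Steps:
Add(4138088, Mul(-1, Function('E')(-1444, -1870))) = Add(4138088, Mul(-1, Pow(-1870, 4))) = Add(4138088, Mul(-1, 12228309610000)) = Add(4138088, -12228309610000) = -12228305471912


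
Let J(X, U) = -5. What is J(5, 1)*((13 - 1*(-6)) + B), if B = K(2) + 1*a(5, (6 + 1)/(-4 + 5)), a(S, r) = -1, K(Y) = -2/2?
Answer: -85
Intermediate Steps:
K(Y) = -1 (K(Y) = -2*1/2 = -1)
B = -2 (B = -1 + 1*(-1) = -1 - 1 = -2)
J(5, 1)*((13 - 1*(-6)) + B) = -5*((13 - 1*(-6)) - 2) = -5*((13 + 6) - 2) = -5*(19 - 2) = -5*17 = -85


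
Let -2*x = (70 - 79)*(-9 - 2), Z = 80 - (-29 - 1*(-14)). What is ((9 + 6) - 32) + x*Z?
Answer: -9439/2 ≈ -4719.5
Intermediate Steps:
Z = 95 (Z = 80 - (-29 + 14) = 80 - 1*(-15) = 80 + 15 = 95)
x = -99/2 (x = -(70 - 79)*(-9 - 2)/2 = -(-9)*(-11)/2 = -½*99 = -99/2 ≈ -49.500)
((9 + 6) - 32) + x*Z = ((9 + 6) - 32) - 99/2*95 = (15 - 32) - 9405/2 = -17 - 9405/2 = -9439/2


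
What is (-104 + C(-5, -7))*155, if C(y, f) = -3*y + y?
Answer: -14570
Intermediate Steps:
C(y, f) = -2*y
(-104 + C(-5, -7))*155 = (-104 - 2*(-5))*155 = (-104 + 10)*155 = -94*155 = -14570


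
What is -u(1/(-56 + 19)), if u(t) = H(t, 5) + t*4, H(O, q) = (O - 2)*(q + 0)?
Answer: 379/37 ≈ 10.243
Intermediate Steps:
H(O, q) = q*(-2 + O) (H(O, q) = (-2 + O)*q = q*(-2 + O))
u(t) = -10 + 9*t (u(t) = 5*(-2 + t) + t*4 = (-10 + 5*t) + 4*t = -10 + 9*t)
-u(1/(-56 + 19)) = -(-10 + 9/(-56 + 19)) = -(-10 + 9/(-37)) = -(-10 + 9*(-1/37)) = -(-10 - 9/37) = -1*(-379/37) = 379/37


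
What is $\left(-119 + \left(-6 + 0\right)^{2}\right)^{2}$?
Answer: $6889$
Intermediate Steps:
$\left(-119 + \left(-6 + 0\right)^{2}\right)^{2} = \left(-119 + \left(-6\right)^{2}\right)^{2} = \left(-119 + 36\right)^{2} = \left(-83\right)^{2} = 6889$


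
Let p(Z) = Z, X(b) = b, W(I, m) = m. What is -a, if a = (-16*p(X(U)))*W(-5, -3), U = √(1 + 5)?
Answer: -48*√6 ≈ -117.58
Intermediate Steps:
U = √6 ≈ 2.4495
a = 48*√6 (a = -16*√6*(-3) = 48*√6 ≈ 117.58)
-a = -48*√6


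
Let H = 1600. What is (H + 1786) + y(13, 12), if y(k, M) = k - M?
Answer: 3387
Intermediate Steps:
(H + 1786) + y(13, 12) = (1600 + 1786) + (13 - 1*12) = 3386 + (13 - 12) = 3386 + 1 = 3387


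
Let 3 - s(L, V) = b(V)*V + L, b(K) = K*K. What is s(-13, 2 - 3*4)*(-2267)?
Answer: -2303272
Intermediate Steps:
b(K) = K²
s(L, V) = 3 - L - V³ (s(L, V) = 3 - (V²*V + L) = 3 - (V³ + L) = 3 - (L + V³) = 3 + (-L - V³) = 3 - L - V³)
s(-13, 2 - 3*4)*(-2267) = (3 - 1*(-13) - (2 - 3*4)³)*(-2267) = (3 + 13 - (2 - 12)³)*(-2267) = (3 + 13 - 1*(-10)³)*(-2267) = (3 + 13 - 1*(-1000))*(-2267) = (3 + 13 + 1000)*(-2267) = 1016*(-2267) = -2303272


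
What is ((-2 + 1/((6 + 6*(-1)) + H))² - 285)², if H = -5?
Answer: 49056016/625 ≈ 78490.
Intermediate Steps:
((-2 + 1/((6 + 6*(-1)) + H))² - 285)² = ((-2 + 1/((6 + 6*(-1)) - 5))² - 285)² = ((-2 + 1/((6 - 6) - 5))² - 285)² = ((-2 + 1/(0 - 5))² - 285)² = ((-2 + 1/(-5))² - 285)² = ((-2 - ⅕)² - 285)² = ((-11/5)² - 285)² = (121/25 - 285)² = (-7004/25)² = 49056016/625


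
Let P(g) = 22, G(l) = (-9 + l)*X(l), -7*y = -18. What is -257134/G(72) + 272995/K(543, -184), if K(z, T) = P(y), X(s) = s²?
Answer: 22288081523/1796256 ≈ 12408.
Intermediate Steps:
y = 18/7 (y = -⅐*(-18) = 18/7 ≈ 2.5714)
G(l) = l²*(-9 + l) (G(l) = (-9 + l)*l² = l²*(-9 + l))
K(z, T) = 22
-257134/G(72) + 272995/K(543, -184) = -257134*1/(5184*(-9 + 72)) + 272995/22 = -257134/(5184*63) + 272995*(1/22) = -257134/326592 + 272995/22 = -257134*1/326592 + 272995/22 = -128567/163296 + 272995/22 = 22288081523/1796256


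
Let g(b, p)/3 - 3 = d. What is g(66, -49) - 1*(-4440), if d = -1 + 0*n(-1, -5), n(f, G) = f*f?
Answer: 4446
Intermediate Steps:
n(f, G) = f²
d = -1 (d = -1 + 0*(-1)² = -1 + 0*1 = -1 + 0 = -1)
g(b, p) = 6 (g(b, p) = 9 + 3*(-1) = 9 - 3 = 6)
g(66, -49) - 1*(-4440) = 6 - 1*(-4440) = 6 + 4440 = 4446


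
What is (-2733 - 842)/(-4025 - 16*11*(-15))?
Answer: 715/277 ≈ 2.5812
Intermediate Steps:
(-2733 - 842)/(-4025 - 16*11*(-15)) = -3575/(-4025 - 176*(-15)) = -3575/(-4025 + 2640) = -3575/(-1385) = -3575*(-1/1385) = 715/277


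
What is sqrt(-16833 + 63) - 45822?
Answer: -45822 + I*sqrt(16770) ≈ -45822.0 + 129.5*I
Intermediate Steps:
sqrt(-16833 + 63) - 45822 = sqrt(-16770) - 45822 = I*sqrt(16770) - 45822 = -45822 + I*sqrt(16770)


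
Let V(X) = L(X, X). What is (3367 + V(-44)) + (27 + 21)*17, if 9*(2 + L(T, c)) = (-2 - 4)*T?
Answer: 12631/3 ≈ 4210.3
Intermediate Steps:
L(T, c) = -2 - 2*T/3 (L(T, c) = -2 + ((-2 - 4)*T)/9 = -2 + (-6*T)/9 = -2 - 2*T/3)
V(X) = -2 - 2*X/3
(3367 + V(-44)) + (27 + 21)*17 = (3367 + (-2 - 2/3*(-44))) + (27 + 21)*17 = (3367 + (-2 + 88/3)) + 48*17 = (3367 + 82/3) + 816 = 10183/3 + 816 = 12631/3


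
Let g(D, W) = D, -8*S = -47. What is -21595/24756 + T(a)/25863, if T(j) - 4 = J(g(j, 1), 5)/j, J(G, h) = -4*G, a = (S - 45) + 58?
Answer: -21595/24756 ≈ -0.87231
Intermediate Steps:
S = 47/8 (S = -1/8*(-47) = 47/8 ≈ 5.8750)
a = 151/8 (a = (47/8 - 45) + 58 = -313/8 + 58 = 151/8 ≈ 18.875)
T(j) = 0 (T(j) = 4 + (-4*j)/j = 4 - 4 = 0)
-21595/24756 + T(a)/25863 = -21595/24756 + 0/25863 = -21595*1/24756 + 0*(1/25863) = -21595/24756 + 0 = -21595/24756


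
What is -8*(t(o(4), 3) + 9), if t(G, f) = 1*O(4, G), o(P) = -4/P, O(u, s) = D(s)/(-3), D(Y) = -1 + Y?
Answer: -232/3 ≈ -77.333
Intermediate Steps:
O(u, s) = 1/3 - s/3 (O(u, s) = (-1 + s)/(-3) = (-1 + s)*(-1/3) = 1/3 - s/3)
t(G, f) = 1/3 - G/3 (t(G, f) = 1*(1/3 - G/3) = 1/3 - G/3)
-8*(t(o(4), 3) + 9) = -8*((1/3 - (-4)/(3*4)) + 9) = -8*((1/3 - 1/3*(-1)) + 9) = -8*((1/3 + 1/3) + 9) = -8*(2/3 + 9) = -8*29/3 = -232/3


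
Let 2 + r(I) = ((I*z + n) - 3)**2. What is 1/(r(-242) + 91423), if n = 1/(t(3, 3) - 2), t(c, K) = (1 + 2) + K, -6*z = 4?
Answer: 144/16786033 ≈ 8.5786e-6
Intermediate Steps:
z = -2/3 (z = -1/6*4 = -2/3 ≈ -0.66667)
t(c, K) = 3 + K
n = 1/4 (n = 1/((3 + 3) - 2) = 1/(6 - 2) = 1/4 ≈ 0.25000)
r(I) = -2 + (-11/4 - 2*I/3)**2 (r(I) = -2 + ((I*(-2/3) + 1/4) - 3)**2 = -2 + ((-2*I/3 + 1/4) - 3)**2 = -2 + ((1/4 - 2*I/3) - 3)**2 = -2 + (-11/4 - 2*I/3)**2)
1/(r(-242) + 91423) = 1/((-2 + (33 + 8*(-242))**2/144) + 91423) = 1/((-2 + (33 - 1936)**2/144) + 91423) = 1/((-2 + (1/144)*(-1903)**2) + 91423) = 1/((-2 + (1/144)*3621409) + 91423) = 1/((-2 + 3621409/144) + 91423) = 1/(3621121/144 + 91423) = 1/(16786033/144) = 144/16786033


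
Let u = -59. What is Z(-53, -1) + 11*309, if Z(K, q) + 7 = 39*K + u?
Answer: 1266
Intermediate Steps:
Z(K, q) = -66 + 39*K (Z(K, q) = -7 + (39*K - 59) = -7 + (-59 + 39*K) = -66 + 39*K)
Z(-53, -1) + 11*309 = (-66 + 39*(-53)) + 11*309 = (-66 - 2067) + 3399 = -2133 + 3399 = 1266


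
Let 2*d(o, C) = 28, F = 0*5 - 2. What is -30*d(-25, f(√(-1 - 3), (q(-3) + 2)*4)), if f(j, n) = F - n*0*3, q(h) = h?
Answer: -420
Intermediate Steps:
F = -2 (F = 0 - 2 = -2)
f(j, n) = -2 (f(j, n) = -2 - n*0*3 = -2 - 0*3 = -2 - 1*0 = -2 + 0 = -2)
d(o, C) = 14 (d(o, C) = (½)*28 = 14)
-30*d(-25, f(√(-1 - 3), (q(-3) + 2)*4)) = -30*14 = -420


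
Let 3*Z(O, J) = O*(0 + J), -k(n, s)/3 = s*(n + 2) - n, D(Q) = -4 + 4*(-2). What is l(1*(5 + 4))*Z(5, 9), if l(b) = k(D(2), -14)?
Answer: -6840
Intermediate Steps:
D(Q) = -12 (D(Q) = -4 - 8 = -12)
k(n, s) = 3*n - 3*s*(2 + n) (k(n, s) = -3*(s*(n + 2) - n) = -3*(s*(2 + n) - n) = -3*(-n + s*(2 + n)) = 3*n - 3*s*(2 + n))
l(b) = -456 (l(b) = -6*(-14) + 3*(-12) - 3*(-12)*(-14) = 84 - 36 - 504 = -456)
Z(O, J) = J*O/3 (Z(O, J) = (O*(0 + J))/3 = (O*J)/3 = (J*O)/3 = J*O/3)
l(1*(5 + 4))*Z(5, 9) = -152*9*5 = -456*15 = -6840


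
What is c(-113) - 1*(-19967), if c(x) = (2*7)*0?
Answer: 19967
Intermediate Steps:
c(x) = 0 (c(x) = 14*0 = 0)
c(-113) - 1*(-19967) = 0 - 1*(-19967) = 0 + 19967 = 19967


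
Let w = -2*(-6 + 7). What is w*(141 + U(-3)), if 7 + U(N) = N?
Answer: -262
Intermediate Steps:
U(N) = -7 + N
w = -2 (w = -2*1 = -2)
w*(141 + U(-3)) = -2*(141 + (-7 - 3)) = -2*(141 - 10) = -2*131 = -262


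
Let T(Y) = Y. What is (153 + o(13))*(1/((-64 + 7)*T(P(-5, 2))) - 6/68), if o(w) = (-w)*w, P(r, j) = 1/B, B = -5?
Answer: 8/969 ≈ 0.0082559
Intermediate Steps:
P(r, j) = -⅕ (P(r, j) = 1/(-5) = -⅕)
o(w) = -w²
(153 + o(13))*(1/((-64 + 7)*T(P(-5, 2))) - 6/68) = (153 - 1*13²)*(1/((-64 + 7)*(-⅕)) - 6/68) = (153 - 1*169)*(-5/(-57) - 6*1/68) = (153 - 169)*(-1/57*(-5) - 3/34) = -16*(5/57 - 3/34) = -16*(-1/1938) = 8/969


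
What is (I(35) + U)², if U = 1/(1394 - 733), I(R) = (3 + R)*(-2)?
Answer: 2523555225/436921 ≈ 5775.8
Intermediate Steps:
I(R) = -6 - 2*R
U = 1/661 ≈ 0.0015129
(I(35) + U)² = ((-6 - 2*35) + 1/661)² = ((-6 - 70) + 1/661)² = (-76 + 1/661)² = (-50235/661)² = 2523555225/436921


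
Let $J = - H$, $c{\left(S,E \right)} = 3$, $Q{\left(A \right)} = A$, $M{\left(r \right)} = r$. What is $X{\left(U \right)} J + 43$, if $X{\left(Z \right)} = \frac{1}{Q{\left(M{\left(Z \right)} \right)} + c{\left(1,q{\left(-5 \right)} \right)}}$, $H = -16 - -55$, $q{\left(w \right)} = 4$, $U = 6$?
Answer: $\frac{116}{3} \approx 38.667$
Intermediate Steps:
$H = 39$ ($H = -16 + 55 = 39$)
$X{\left(Z \right)} = \frac{1}{3 + Z}$ ($X{\left(Z \right)} = \frac{1}{Z + 3} = \frac{1}{3 + Z}$)
$J = -39$ ($J = \left(-1\right) 39 = -39$)
$X{\left(U \right)} J + 43 = \frac{1}{3 + 6} \left(-39\right) + 43 = \frac{1}{9} \left(-39\right) + 43 = - \frac{13}{3} + 43 = \frac{116}{3}$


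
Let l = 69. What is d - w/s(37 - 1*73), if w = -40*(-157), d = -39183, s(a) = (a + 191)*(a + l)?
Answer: -40085465/1023 ≈ -39184.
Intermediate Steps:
s(a) = (69 + a)*(191 + a) (s(a) = (a + 191)*(a + 69) = (191 + a)*(69 + a) = (69 + a)*(191 + a))
w = 6280
d - w/s(37 - 1*73) = -39183 - 6280/(13179 + (37 - 1*73)**2 + 260*(37 - 1*73)) = -39183 - 6280/(13179 + (37 - 73)**2 + 260*(37 - 73)) = -39183 - 6280/(13179 + (-36)**2 + 260*(-36)) = -39183 - 6280/(13179 + 1296 - 9360) = -39183 - 6280/5115 = -39183 - 1*1256/1023 = -39183 - 1256/1023 = -40085465/1023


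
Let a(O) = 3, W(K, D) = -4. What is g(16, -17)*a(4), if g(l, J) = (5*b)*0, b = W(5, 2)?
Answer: 0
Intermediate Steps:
b = -4
g(l, J) = 0 (g(l, J) = (5*(-4))*0 = -20*0 = 0)
g(16, -17)*a(4) = 0*3 = 0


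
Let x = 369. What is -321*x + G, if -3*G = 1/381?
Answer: -135387208/1143 ≈ -1.1845e+5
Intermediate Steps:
G = -1/1143 (G = -1/3/381 = -1/3*1/381 = -1/1143 ≈ -0.00087489)
-321*x + G = -321*369 - 1/1143 = -118449 - 1/1143 = -135387208/1143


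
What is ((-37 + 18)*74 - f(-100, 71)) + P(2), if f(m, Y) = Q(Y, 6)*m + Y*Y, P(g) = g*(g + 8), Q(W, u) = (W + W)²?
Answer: 2009973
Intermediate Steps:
Q(W, u) = 4*W² (Q(W, u) = (2*W)² = 4*W²)
P(g) = g*(8 + g)
f(m, Y) = Y² + 4*m*Y² (f(m, Y) = (4*Y²)*m + Y*Y = 4*m*Y² + Y² = Y² + 4*m*Y²)
((-37 + 18)*74 - f(-100, 71)) + P(2) = ((-37 + 18)*74 - 71²*(1 + 4*(-100))) + 2*(8 + 2) = (-19*74 - 5041*(1 - 400)) + 2*10 = (-1406 - 5041*(-399)) + 20 = (-1406 - 1*(-2011359)) + 20 = (-1406 + 2011359) + 20 = 2009953 + 20 = 2009973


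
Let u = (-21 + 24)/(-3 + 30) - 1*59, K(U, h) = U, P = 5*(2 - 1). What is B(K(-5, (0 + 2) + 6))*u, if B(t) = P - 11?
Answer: 1060/3 ≈ 353.33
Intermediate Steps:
P = 5 (P = 5*1 = 5)
u = -530/9 (u = 3/27 - 59 = 3*(1/27) - 59 = 1/9 - 59 = -530/9 ≈ -58.889)
B(t) = -6 (B(t) = 5 - 11 = -6)
B(K(-5, (0 + 2) + 6))*u = -6*(-530/9) = 1060/3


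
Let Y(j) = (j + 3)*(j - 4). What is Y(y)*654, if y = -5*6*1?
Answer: 600372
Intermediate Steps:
y = -30 (y = -30*1 = -30)
Y(j) = (-4 + j)*(3 + j) (Y(j) = (3 + j)*(-4 + j) = (-4 + j)*(3 + j))
Y(y)*654 = (-12 + (-30)² - 1*(-30))*654 = (-12 + 900 + 30)*654 = 918*654 = 600372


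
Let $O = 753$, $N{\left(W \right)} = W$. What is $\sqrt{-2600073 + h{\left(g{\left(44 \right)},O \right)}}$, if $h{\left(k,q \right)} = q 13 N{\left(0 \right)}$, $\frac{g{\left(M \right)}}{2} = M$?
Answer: $3 i \sqrt{288897} \approx 1612.5 i$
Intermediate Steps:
$g{\left(M \right)} = 2 M$
$h{\left(k,q \right)} = 0$ ($h{\left(k,q \right)} = q 13 \cdot 0 = 13 q 0 = 0$)
$\sqrt{-2600073 + h{\left(g{\left(44 \right)},O \right)}} = \sqrt{-2600073 + 0} = \sqrt{-2600073} = 3 i \sqrt{288897}$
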